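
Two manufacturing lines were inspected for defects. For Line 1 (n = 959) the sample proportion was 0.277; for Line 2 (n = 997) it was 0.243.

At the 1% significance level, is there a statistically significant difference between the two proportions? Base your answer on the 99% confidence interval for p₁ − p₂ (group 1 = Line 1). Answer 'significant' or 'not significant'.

not significant

Each SE is √(p̂(1−p̂)/n): √(0.2770·0.7230/959) = 0.01445 and √(0.2430·0.7570/997) = 0.01358.
SE(p̂₁ − p̂₂) = √(SE₁² + SE₂²) = √(0.0002088025 + 0.0001844164) = 0.01983, since the two samples are independent.
At 99% confidence z* = 2.576; margin = 2.576 × 0.01983 = 0.05108.
The difference is 0.2770 − 0.2430 = 0.0340, so the interval is 0.0340 ± 0.05108 = (-0.01708, 0.08508).
The interval (-0.01708, 0.08508) contains 0, so the difference is not significant.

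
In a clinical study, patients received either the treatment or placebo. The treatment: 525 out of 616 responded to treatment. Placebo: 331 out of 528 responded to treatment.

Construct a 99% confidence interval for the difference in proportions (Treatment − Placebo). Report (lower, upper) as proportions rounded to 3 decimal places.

(0.160, 0.291)

p̂₁ = 525/616 = 0.8523 and p̂₂ = 331/528 = 0.6269.
SE₁ = √(p̂₁(1−p̂₁)/n₁) = √(0.8523·0.1477/616) = 0.01430; SE₂ = √(0.6269·0.3731/528) = 0.02105.
Independent samples: SE of the difference = √(SE₁² + SE₂²) = √(0.00020449 + 0.0004431025) = 0.02545.
z* for 99% confidence is 2.576, so the margin of error is 2.576 × 0.02545 = 0.06556.
Point estimate p̂₁ − p̂₂ = 0.8523 − 0.6269 = 0.2254.
0.2254 ± 0.06556 → (0.160, 0.291).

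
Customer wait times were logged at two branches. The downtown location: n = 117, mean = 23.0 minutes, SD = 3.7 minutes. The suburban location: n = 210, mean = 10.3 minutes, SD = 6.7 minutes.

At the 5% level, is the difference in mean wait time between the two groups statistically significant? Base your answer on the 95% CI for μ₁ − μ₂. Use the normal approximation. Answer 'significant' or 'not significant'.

Per-group SEs: s₁/√n₁ = 3.7/√117 = 0.3421, s₂/√n₂ = 6.7/√210 = 0.4623.
Unpooled SE of the difference: √(0.11703241 + 0.21372129) = 0.5751.
Margin of error = z* · SE = 1.960 × 0.5751 = 1.1272.
x̄₁ − x̄₂ = 23.0 − 10.3 = 12.7000.
CI: 12.7000 ± 1.1272 = (11.5728, 13.8272).
The interval (11.5728, 13.8272) does not contain 0, so the difference is significant.

significant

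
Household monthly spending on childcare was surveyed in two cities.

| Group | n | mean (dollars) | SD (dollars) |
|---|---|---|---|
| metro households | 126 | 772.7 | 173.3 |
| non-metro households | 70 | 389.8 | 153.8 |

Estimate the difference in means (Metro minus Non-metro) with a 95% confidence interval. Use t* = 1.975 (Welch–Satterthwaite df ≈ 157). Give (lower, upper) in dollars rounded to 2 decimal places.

(335.49, 430.31)

Per-group SEs: s₁/√n₁ = 173.3/√126 = 15.4388, s₂/√n₂ = 153.8/√70 = 18.3826.
Unpooled SE of the difference: √(238.35654544 + 337.91998276) = 24.0058.
Margin of error = t* · SE = 1.975 × 24.0058 = 47.4115.
x̄₁ − x̄₂ = 772.7 − 389.8 = 382.9000.
CI: 382.9000 ± 47.4115 = (335.49, 430.31).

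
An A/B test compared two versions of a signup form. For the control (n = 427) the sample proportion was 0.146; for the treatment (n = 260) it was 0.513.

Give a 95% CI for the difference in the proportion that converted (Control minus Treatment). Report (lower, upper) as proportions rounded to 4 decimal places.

Each SE is √(p̂(1−p̂)/n): √(0.1460·0.8540/427) = 0.01709 and √(0.5130·0.4870/260) = 0.03100.
SE(p̂₁ − p̂₂) = √(SE₁² + SE₂²) = √(0.0002920681 + 0.000961) = 0.03540, since the two samples are independent.
At 95% confidence z* = 1.960; margin = 1.960 × 0.03540 = 0.06938.
The difference is 0.1460 − 0.5130 = -0.3670, so the interval is -0.3670 ± 0.06938 = (-0.4364, -0.2976).

(-0.4364, -0.2976)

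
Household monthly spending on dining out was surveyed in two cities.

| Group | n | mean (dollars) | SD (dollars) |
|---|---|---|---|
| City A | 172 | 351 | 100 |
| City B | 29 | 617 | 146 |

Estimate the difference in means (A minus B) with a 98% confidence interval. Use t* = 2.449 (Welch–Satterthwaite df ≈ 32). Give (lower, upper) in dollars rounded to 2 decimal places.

(-334.97, -197.03)

SE₁ = s₁/√n₁ = 100/√172 = 7.6249; SE₂ = 146/√29 = 27.1115.
Independent samples, unequal variances: SE_diff = √(SE₁² + SE₂²) = √(58.13910001 + 735.03343225) = 28.1633.
t* = 2.449, so margin of error = 2.449 × 28.1633 = 68.9719.
Difference in means = 351 − 617 = -266.0000.
-266.0000 ± 68.9719 → (-334.97, -197.03).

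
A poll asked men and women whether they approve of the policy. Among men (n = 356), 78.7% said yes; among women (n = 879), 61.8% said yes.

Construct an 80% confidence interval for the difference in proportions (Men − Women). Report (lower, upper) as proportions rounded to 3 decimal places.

(0.134, 0.204)

SE₁ = √(p̂₁(1−p̂₁)/n₁) = √(0.7870·0.2130/356) = 0.02170; SE₂ = √(0.6180·0.3820/879) = 0.01639.
Independent samples: SE of the difference = √(SE₁² + SE₂²) = √(0.00047089 + 0.0002686321) = 0.02719.
z* for 80% confidence is 1.282, so the margin of error is 1.282 × 0.02719 = 0.03486.
Point estimate p̂₁ − p̂₂ = 0.7870 − 0.6180 = 0.1690.
0.1690 ± 0.03486 → (0.134, 0.204).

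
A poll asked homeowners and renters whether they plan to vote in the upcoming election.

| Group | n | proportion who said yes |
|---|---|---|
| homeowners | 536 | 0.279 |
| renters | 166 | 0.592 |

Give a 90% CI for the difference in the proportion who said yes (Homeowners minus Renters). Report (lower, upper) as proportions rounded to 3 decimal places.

(-0.383, -0.243)

The two standard errors are √(0.2790×0.7210/536) = 0.01937 and √(0.5920×0.4080/166) = 0.03814.
Because the samples are independent, SE_diff = √(0.01937² + 0.03814²) = 0.04278.
Using z* = 1.645 for 90%, ME = 1.645 × 0.04278 = 0.07037.
p̂₁ − p̂₂ = -0.3130; interval -0.3130 ± 0.07037 gives (-0.383, -0.243).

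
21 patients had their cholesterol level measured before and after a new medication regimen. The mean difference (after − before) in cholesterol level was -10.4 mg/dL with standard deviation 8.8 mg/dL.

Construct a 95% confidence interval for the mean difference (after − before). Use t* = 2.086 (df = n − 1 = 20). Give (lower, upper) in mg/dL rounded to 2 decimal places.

This is a matched-pairs design, so SE = s_d/√n = 8.8/√21 = 1.9203.
Margin = 2.086 × 1.9203 = 4.0057; the interval is -10.4 ± 4.0057 = (-14.41, -6.39).

(-14.41, -6.39)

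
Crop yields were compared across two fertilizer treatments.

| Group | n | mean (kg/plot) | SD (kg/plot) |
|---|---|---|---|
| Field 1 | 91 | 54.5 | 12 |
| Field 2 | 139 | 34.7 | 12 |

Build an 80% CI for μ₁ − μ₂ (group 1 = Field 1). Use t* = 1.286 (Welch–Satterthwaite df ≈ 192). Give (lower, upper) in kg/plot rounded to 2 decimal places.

(17.72, 21.88)

Standard errors of each mean: 12/√91 = 1.2579 and 12/√139 = 1.0178.
SE(x̄₁ − x̄₂) = √(1.2579² + 1.0178²) = 1.6181 for independent samples with unequal variances.
With t* = 1.286, the margin is 1.286 × 1.6181 = 2.0809.
x̄₁ − x̄₂ = 54.5 − 34.7 = 19.8000; the interval is 19.8000 ± 2.0809 = (17.72, 21.88).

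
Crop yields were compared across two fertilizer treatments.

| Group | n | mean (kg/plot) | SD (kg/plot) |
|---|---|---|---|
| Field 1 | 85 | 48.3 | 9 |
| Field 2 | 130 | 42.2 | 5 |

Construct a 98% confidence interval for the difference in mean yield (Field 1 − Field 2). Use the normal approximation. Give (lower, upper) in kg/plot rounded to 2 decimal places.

Standard errors of each mean: 9/√85 = 0.9762 and 5/√130 = 0.4385.
SE(x̄₁ − x̄₂) = √(0.9762² + 0.4385²) = 1.0702 for independent samples with unequal variances.
With z* = 2.326, the margin is 2.326 × 1.0702 = 2.4893.
x̄₁ − x̄₂ = 48.3 − 42.2 = 6.1000; the interval is 6.1000 ± 2.4893 = (3.61, 8.59).

(3.61, 8.59)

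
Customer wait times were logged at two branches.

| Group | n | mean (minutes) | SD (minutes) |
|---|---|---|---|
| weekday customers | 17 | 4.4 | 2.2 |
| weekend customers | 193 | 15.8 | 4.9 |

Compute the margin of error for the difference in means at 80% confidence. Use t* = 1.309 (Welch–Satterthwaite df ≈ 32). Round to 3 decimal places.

0.837

Standard errors of each mean: 2.2/√17 = 0.5336 and 4.9/√193 = 0.3527.
SE(x̄₁ − x̄₂) = √(0.5336² + 0.3527²) = 0.6396 for independent samples with unequal variances.
With t* = 1.309, the margin is 1.309 × 0.6396 = 0.8372.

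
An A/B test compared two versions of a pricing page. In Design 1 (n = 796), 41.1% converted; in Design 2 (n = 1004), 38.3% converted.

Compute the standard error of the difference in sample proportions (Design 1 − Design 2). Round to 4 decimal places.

0.0232

The two standard errors are √(0.4110×0.5890/796) = 0.01744 and √(0.3830×0.6170/1004) = 0.01534.
Because the samples are independent, SE_diff = √(0.01744² + 0.01534²) = 0.02323.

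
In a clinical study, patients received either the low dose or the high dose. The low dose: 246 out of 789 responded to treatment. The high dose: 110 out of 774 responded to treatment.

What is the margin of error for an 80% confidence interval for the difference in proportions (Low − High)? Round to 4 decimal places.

0.0266

First, p̂₁ = 246/789 = 0.3118; p̂₂ = 110/774 = 0.1421.
The two standard errors are √(0.3118×0.6882/789) = 0.01649 and √(0.1421×0.8579/774) = 0.01255.
Because the samples are independent, SE_diff = √(0.01649² + 0.01255²) = 0.02072.
Using z* = 1.282 for 80%, ME = 1.282 × 0.02072 = 0.02656.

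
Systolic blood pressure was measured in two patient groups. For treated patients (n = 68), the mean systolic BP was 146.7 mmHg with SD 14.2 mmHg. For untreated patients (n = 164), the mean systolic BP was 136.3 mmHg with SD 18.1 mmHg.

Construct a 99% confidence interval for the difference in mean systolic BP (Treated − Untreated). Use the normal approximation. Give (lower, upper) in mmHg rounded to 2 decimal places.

(4.66, 16.14)

Per-group SEs: s₁/√n₁ = 14.2/√68 = 1.7220, s₂/√n₂ = 18.1/√164 = 1.4134.
Unpooled SE of the difference: √(2.965284 + 1.99769956) = 2.2278.
Margin of error = z* · SE = 2.576 × 2.2278 = 5.7388.
x̄₁ − x̄₂ = 146.7 − 136.3 = 10.4000.
CI: 10.4000 ± 5.7388 = (4.66, 16.14).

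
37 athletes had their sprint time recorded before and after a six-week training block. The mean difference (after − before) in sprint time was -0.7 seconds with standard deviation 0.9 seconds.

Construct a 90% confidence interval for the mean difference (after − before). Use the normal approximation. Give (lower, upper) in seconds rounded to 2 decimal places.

(-0.94, -0.46)

Paired design: SE = s_d/√n = 0.9/√37 = 0.1480.
z* = 1.645; margin of error = 1.645 × 0.1480 = 0.2435.
-0.7 ± 0.2435 → (-0.94, -0.46).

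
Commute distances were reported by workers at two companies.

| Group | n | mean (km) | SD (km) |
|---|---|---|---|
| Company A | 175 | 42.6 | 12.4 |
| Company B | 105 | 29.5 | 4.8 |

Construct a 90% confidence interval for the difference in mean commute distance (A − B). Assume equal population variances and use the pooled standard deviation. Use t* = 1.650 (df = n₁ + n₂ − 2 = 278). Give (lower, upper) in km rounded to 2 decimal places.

(11.01, 15.19)

Pooled variance s_p² = [174·12.4² + 104·4.8²] / (175+105−2) = 104.8576, so s_p = 10.2400.
SE_diff = s_p·√(1/n₁ + 1/n₂) = 10.2400·√(1/175 + 1/105) = 1.2641.
t* = 1.650; margin = 1.650 × 1.2641 = 2.0858.
Difference = 42.6 − 29.5 = 13.1000.
13.1000 ± 2.0858 → (11.01, 15.19).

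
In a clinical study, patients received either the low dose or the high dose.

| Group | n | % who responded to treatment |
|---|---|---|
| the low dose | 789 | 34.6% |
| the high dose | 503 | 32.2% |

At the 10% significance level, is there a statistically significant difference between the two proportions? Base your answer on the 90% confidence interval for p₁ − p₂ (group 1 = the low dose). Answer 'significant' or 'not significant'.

not significant

Each SE is √(p̂(1−p̂)/n): √(0.3460·0.6540/789) = 0.01694 and √(0.3220·0.6780/503) = 0.02083.
SE(p̂₁ − p̂₂) = √(SE₁² + SE₂²) = √(0.0002869636 + 0.0004338889) = 0.02685, since the two samples are independent.
At 90% confidence z* = 1.645; margin = 1.645 × 0.02685 = 0.04417.
The difference is 0.3460 − 0.3220 = 0.0240, so the interval is 0.0240 ± 0.04417 = (-0.02017, 0.06817).
The interval (-0.02017, 0.06817) contains 0, so the difference is not significant.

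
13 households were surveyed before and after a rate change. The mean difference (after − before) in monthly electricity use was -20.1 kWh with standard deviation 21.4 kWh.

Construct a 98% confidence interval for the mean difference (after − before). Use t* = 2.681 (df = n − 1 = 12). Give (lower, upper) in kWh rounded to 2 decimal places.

This is a matched-pairs design, so SE = s_d/√n = 21.4/√13 = 5.9353.
Margin = 2.681 × 5.9353 = 15.9125; the interval is -20.1 ± 15.9125 = (-36.01, -4.19).

(-36.01, -4.19)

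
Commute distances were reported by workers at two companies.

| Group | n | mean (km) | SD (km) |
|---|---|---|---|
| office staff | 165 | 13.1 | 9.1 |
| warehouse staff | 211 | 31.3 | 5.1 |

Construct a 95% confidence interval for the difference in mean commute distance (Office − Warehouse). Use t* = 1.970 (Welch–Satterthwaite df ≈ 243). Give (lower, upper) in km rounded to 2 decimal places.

Standard errors of each mean: 9.1/√165 = 0.7084 and 5.1/√211 = 0.3511.
SE(x̄₁ − x̄₂) = √(0.7084² + 0.3511²) = 0.7906 for independent samples with unequal variances.
With t* = 1.970, the margin is 1.970 × 0.7906 = 1.5575.
x̄₁ − x̄₂ = 13.1 − 31.3 = -18.2000; the interval is -18.2000 ± 1.5575 = (-19.76, -16.64).

(-19.76, -16.64)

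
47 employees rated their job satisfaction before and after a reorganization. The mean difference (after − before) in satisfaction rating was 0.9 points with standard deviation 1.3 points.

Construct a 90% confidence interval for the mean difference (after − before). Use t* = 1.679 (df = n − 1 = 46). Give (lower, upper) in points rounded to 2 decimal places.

This is a matched-pairs design, so SE = s_d/√n = 1.3/√47 = 0.1896.
Margin = 1.679 × 0.1896 = 0.3183; the interval is 0.9 ± 0.3183 = (0.58, 1.22).

(0.58, 1.22)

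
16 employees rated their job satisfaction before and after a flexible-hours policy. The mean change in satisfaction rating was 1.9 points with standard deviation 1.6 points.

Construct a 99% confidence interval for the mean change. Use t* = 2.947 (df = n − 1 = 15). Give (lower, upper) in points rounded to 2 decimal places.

Paired design: SE = s_d/√n = 1.6/√16 = 0.4000.
t* = 2.947; margin of error = 2.947 × 0.4000 = 1.1788.
1.9 ± 1.1788 → (0.72, 3.08).

(0.72, 3.08)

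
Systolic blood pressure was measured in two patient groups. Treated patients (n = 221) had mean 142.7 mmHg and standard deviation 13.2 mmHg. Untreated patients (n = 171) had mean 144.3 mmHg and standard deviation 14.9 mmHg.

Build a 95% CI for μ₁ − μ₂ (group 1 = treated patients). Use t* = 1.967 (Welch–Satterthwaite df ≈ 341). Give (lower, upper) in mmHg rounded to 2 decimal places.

Standard errors of each mean: 13.2/√221 = 0.8879 and 14.9/√171 = 1.1394.
SE(x̄₁ − x̄₂) = √(0.8879² + 1.1394²) = 1.4445 for independent samples with unequal variances.
With t* = 1.967, the margin is 1.967 × 1.4445 = 2.8413.
x̄₁ − x̄₂ = 142.7 − 144.3 = -1.6000; the interval is -1.6000 ± 2.8413 = (-4.44, 1.24).

(-4.44, 1.24)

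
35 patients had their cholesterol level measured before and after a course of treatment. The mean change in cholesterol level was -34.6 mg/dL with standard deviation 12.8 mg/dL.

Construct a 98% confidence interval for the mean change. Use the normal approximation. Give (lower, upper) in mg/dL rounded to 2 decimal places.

This is a matched-pairs design, so SE = s_d/√n = 12.8/√35 = 2.1636.
Margin = 2.326 × 2.1636 = 5.0325; the interval is -34.6 ± 5.0325 = (-39.63, -29.57).

(-39.63, -29.57)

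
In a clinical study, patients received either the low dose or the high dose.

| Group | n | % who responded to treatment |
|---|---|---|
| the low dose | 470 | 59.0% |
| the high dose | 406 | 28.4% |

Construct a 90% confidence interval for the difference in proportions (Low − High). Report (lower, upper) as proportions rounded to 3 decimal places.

(0.254, 0.358)

The two standard errors are √(0.5900×0.4100/470) = 0.02269 and √(0.2840×0.7160/406) = 0.02238.
Because the samples are independent, SE_diff = √(0.02269² + 0.02238²) = 0.03187.
Using z* = 1.645 for 90%, ME = 1.645 × 0.03187 = 0.05243.
p̂₁ − p̂₂ = 0.3060; interval 0.3060 ± 0.05243 gives (0.254, 0.358).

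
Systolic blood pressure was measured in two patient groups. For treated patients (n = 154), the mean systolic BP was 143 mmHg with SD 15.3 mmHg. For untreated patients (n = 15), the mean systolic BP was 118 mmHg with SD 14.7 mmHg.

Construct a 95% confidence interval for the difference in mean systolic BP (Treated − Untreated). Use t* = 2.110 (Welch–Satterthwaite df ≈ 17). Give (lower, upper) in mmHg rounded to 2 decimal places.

(16.58, 33.42)

SE₁ = s₁/√n₁ = 15.3/√154 = 1.2329; SE₂ = 14.7/√15 = 3.7955.
Independent samples, unequal variances: SE_diff = √(SE₁² + SE₂²) = √(1.52004241 + 14.40582025) = 3.9907.
t* = 2.110, so margin of error = 2.110 × 3.9907 = 8.4204.
Difference in means = 143 − 118 = 25.0000.
25.0000 ± 8.4204 → (16.58, 33.42).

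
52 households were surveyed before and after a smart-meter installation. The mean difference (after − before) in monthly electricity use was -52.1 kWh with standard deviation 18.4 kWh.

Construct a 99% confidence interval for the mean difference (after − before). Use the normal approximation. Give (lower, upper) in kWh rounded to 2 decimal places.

(-58.67, -45.53)

This is a matched-pairs design, so SE = s_d/√n = 18.4/√52 = 2.5516.
Margin = 2.576 × 2.5516 = 6.5729; the interval is -52.1 ± 6.5729 = (-58.67, -45.53).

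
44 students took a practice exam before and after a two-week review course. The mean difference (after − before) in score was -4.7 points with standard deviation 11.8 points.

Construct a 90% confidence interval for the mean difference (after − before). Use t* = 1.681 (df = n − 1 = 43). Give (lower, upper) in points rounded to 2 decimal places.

This is a matched-pairs design, so SE = s_d/√n = 11.8/√44 = 1.7789.
Margin = 1.681 × 1.7789 = 2.9903; the interval is -4.7 ± 2.9903 = (-7.69, -1.71).

(-7.69, -1.71)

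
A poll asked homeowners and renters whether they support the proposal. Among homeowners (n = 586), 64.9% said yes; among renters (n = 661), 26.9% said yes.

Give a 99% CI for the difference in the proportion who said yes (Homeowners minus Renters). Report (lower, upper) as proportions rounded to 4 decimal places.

(0.3125, 0.4475)

The two standard errors are √(0.6490×0.3510/586) = 0.01972 and √(0.2690×0.7310/661) = 0.01725.
Because the samples are independent, SE_diff = √(0.01972² + 0.01725²) = 0.02620.
Using z* = 2.576 for 99%, ME = 2.576 × 0.02620 = 0.06749.
p̂₁ − p̂₂ = 0.3800; interval 0.3800 ± 0.06749 gives (0.3125, 0.4475).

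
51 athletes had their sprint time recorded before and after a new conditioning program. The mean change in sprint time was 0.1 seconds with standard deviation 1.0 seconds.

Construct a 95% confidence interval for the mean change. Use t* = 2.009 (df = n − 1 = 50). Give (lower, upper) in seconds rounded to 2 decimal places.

(-0.18, 0.38)

This is a matched-pairs design, so SE = s_d/√n = 1.0/√51 = 0.1400.
Margin = 2.009 × 0.1400 = 0.2813; the interval is 0.1 ± 0.2813 = (-0.18, 0.38).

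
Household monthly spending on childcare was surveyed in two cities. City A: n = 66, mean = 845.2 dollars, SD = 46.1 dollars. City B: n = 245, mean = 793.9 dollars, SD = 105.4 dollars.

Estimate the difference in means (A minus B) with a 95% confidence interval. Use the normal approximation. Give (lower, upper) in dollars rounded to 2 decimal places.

(34.04, 68.56)

Per-group SEs: s₁/√n₁ = 46.1/√66 = 5.6745, s₂/√n₂ = 105.4/√245 = 6.7338.
Unpooled SE of the difference: √(32.19995025 + 45.34406244) = 8.8059.
Margin of error = z* · SE = 1.960 × 8.8059 = 17.2596.
x̄₁ − x̄₂ = 845.2 − 793.9 = 51.3000.
CI: 51.3000 ± 17.2596 = (34.04, 68.56).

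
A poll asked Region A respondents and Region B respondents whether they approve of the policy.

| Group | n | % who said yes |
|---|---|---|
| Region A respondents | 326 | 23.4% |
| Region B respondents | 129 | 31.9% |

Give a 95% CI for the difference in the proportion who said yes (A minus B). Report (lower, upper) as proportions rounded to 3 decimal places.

The two standard errors are √(0.2340×0.7660/326) = 0.02345 and √(0.3190×0.6810/129) = 0.04104.
Because the samples are independent, SE_diff = √(0.02345² + 0.04104²) = 0.04727.
Using z* = 1.960 for 95%, ME = 1.960 × 0.04727 = 0.09265.
p̂₁ − p̂₂ = -0.0850; interval -0.0850 ± 0.09265 gives (-0.178, 0.008).

(-0.178, 0.008)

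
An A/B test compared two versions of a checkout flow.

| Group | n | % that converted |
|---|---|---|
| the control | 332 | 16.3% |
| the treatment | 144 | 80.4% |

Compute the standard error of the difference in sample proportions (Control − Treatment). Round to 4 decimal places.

0.0388

The two standard errors are √(0.1630×0.8370/332) = 0.02027 and √(0.8040×0.1960/144) = 0.03308.
Because the samples are independent, SE_diff = √(0.02027² + 0.03308²) = 0.03880.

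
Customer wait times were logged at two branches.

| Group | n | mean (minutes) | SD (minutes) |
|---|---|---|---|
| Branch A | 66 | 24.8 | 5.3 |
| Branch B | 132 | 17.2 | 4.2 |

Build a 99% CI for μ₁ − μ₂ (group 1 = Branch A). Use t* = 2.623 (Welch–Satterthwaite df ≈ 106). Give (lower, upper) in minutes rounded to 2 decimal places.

(5.64, 9.56)

Per-group SEs: s₁/√n₁ = 5.3/√66 = 0.6524, s₂/√n₂ = 4.2/√132 = 0.3656.
Unpooled SE of the difference: √(0.42562576 + 0.13366336) = 0.7479.
Margin of error = t* · SE = 2.623 × 0.7479 = 1.9617.
x̄₁ − x̄₂ = 24.8 − 17.2 = 7.6000.
CI: 7.6000 ± 1.9617 = (5.64, 9.56).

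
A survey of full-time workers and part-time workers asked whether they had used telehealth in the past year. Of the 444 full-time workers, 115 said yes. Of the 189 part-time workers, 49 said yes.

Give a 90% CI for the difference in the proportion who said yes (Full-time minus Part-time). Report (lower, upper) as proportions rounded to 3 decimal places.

(-0.063, 0.062)

p̂₁ = 115/444 = 0.2590 and p̂₂ = 49/189 = 0.2593.
SE₁ = √(p̂₁(1−p̂₁)/n₁) = √(0.2590·0.7410/444) = 0.02079; SE₂ = √(0.2593·0.7407/189) = 0.03188.
Independent samples: SE of the difference = √(SE₁² + SE₂²) = √(0.0004322241 + 0.0010163344) = 0.03806.
z* for 90% confidence is 1.645, so the margin of error is 1.645 × 0.03806 = 0.06261.
Point estimate p̂₁ − p̂₂ = 0.2590 − 0.2593 = -0.0003.
-0.0003 ± 0.06261 → (-0.063, 0.062).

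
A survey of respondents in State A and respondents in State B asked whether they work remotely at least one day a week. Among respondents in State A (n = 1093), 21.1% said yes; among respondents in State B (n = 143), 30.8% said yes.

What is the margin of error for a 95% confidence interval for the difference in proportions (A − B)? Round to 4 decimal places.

The two standard errors are √(0.2110×0.7890/1093) = 0.01234 and √(0.3080×0.6920/143) = 0.03861.
Because the samples are independent, SE_diff = √(0.01234² + 0.03861²) = 0.04053.
Using z* = 1.960 for 95%, ME = 1.960 × 0.04053 = 0.07944.

0.0794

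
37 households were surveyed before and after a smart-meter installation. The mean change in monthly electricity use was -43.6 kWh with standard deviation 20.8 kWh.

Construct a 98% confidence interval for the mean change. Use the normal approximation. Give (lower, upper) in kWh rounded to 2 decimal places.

(-51.55, -35.65)

This is a matched-pairs design, so SE = s_d/√n = 20.8/√37 = 3.4195.
Margin = 2.326 × 3.4195 = 7.9538; the interval is -43.6 ± 7.9538 = (-51.55, -35.65).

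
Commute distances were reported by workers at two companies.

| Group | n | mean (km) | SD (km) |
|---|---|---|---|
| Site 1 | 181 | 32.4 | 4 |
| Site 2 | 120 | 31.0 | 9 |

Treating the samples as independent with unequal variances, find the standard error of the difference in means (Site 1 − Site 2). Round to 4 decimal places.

Standard errors of each mean: 4/√181 = 0.2973 and 9/√120 = 0.8216.
SE(x̄₁ − x̄₂) = √(0.2973² + 0.8216²) = 0.8737 for independent samples with unequal variances.

0.8737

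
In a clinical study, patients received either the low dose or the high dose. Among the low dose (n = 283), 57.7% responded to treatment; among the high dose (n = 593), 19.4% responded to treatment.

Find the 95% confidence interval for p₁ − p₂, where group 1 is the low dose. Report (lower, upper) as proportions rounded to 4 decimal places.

(0.3172, 0.4488)

SE₁ = √(p̂₁(1−p̂₁)/n₁) = √(0.5770·0.4230/283) = 0.02937; SE₂ = √(0.1940·0.8060/593) = 0.01624.
Independent samples: SE of the difference = √(SE₁² + SE₂²) = √(0.0008625969 + 0.0002637376) = 0.03356.
z* for 95% confidence is 1.960, so the margin of error is 1.960 × 0.03356 = 0.06578.
Point estimate p̂₁ − p̂₂ = 0.5770 − 0.1940 = 0.3830.
0.3830 ± 0.06578 → (0.3172, 0.4488).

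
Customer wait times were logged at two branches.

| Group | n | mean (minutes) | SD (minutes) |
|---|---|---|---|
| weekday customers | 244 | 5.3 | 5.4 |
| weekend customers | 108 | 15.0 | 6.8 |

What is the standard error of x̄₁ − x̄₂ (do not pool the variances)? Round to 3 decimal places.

0.740

Standard errors of each mean: 5.4/√244 = 0.3457 and 6.8/√108 = 0.6543.
SE(x̄₁ − x̄₂) = √(0.3457² + 0.6543²) = 0.7400 for independent samples with unequal variances.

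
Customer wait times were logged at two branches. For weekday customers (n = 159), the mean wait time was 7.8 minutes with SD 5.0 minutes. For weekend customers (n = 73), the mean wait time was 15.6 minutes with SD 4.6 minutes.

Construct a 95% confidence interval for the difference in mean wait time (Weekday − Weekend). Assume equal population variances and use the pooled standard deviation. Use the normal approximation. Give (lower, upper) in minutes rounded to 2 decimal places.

Pooled variance s_p² = [158·5.0² + 72·4.6²] / (159+73−2) = 23.7979, so s_p = 4.8783.
SE_diff = s_p·√(1/n₁ + 1/n₂) = 4.8783·√(1/159 + 1/73) = 0.6897.
z* = 1.960; margin = 1.960 × 0.6897 = 1.3518.
Difference = 7.8 − 15.6 = -7.8000.
-7.8000 ± 1.3518 → (-9.15, -6.45).

(-9.15, -6.45)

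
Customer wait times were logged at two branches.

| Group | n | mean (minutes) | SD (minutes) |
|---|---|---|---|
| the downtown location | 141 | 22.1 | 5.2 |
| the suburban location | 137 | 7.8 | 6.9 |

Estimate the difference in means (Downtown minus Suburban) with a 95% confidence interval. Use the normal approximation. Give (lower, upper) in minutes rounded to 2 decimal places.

SE₁ = s₁/√n₁ = 5.2/√141 = 0.4379; SE₂ = 6.9/√137 = 0.5895.
Independent samples, unequal variances: SE_diff = √(SE₁² + SE₂²) = √(0.19175641 + 0.34751025) = 0.7343.
z* = 1.960, so margin of error = 1.960 × 0.7343 = 1.4392.
Difference in means = 22.1 − 7.8 = 14.3000.
14.3000 ± 1.4392 → (12.86, 15.74).

(12.86, 15.74)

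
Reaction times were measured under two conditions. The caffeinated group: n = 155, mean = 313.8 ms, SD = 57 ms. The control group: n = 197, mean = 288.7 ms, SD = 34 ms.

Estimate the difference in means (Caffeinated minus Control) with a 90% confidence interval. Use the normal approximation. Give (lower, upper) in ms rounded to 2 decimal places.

Per-group SEs: s₁/√n₁ = 57/√155 = 4.5784, s₂/√n₂ = 34/√197 = 2.4224.
Unpooled SE of the difference: √(20.96174656 + 5.86802176) = 5.1797.
Margin of error = z* · SE = 1.645 × 5.1797 = 8.5206.
x̄₁ − x̄₂ = 313.8 − 288.7 = 25.1000.
CI: 25.1000 ± 8.5206 = (16.58, 33.62).

(16.58, 33.62)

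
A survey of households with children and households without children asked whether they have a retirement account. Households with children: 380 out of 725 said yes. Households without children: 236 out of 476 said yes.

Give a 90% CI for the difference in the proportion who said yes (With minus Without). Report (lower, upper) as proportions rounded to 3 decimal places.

(-0.020, 0.077)

First, p̂₁ = 380/725 = 0.5241; p̂₂ = 236/476 = 0.4958.
The two standard errors are √(0.5241×0.4759/725) = 0.01855 and √(0.4958×0.5042/476) = 0.02292.
Because the samples are independent, SE_diff = √(0.01855² + 0.02292²) = 0.02949.
Using z* = 1.645 for 90%, ME = 1.645 × 0.02949 = 0.04851.
p̂₁ − p̂₂ = 0.0283; interval 0.0283 ± 0.04851 gives (-0.020, 0.077).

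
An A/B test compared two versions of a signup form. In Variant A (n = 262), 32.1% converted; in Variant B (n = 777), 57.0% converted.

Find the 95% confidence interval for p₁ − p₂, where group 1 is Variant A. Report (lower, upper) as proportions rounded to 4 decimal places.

(-0.3154, -0.1826)

The two standard errors are √(0.3210×0.6790/262) = 0.02884 and √(0.5700×0.4300/777) = 0.01776.
Because the samples are independent, SE_diff = √(0.02884² + 0.01776²) = 0.03387.
Using z* = 1.960 for 95%, ME = 1.960 × 0.03387 = 0.06639.
p̂₁ − p̂₂ = -0.2490; interval -0.2490 ± 0.06639 gives (-0.3154, -0.1826).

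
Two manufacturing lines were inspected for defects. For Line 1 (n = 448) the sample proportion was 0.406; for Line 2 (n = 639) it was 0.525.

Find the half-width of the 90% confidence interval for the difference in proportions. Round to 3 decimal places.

0.050

The two standard errors are √(0.4060×0.5940/448) = 0.02320 and √(0.5250×0.4750/639) = 0.01975.
Because the samples are independent, SE_diff = √(0.02320² + 0.01975²) = 0.03047.
Using z* = 1.645 for 90%, ME = 1.645 × 0.03047 = 0.05012.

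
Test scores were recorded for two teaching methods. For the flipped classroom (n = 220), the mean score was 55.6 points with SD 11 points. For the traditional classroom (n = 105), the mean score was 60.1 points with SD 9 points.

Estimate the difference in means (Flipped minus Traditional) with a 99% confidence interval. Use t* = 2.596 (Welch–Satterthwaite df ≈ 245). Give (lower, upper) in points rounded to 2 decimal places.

(-7.48, -1.52)

SE₁ = s₁/√n₁ = 11/√220 = 0.7416; SE₂ = 9/√105 = 0.8783.
Independent samples, unequal variances: SE_diff = √(SE₁² + SE₂²) = √(0.54997056 + 0.77141089) = 1.1495.
t* = 2.596, so margin of error = 2.596 × 1.1495 = 2.9841.
Difference in means = 55.6 − 60.1 = -4.5000.
-4.5000 ± 2.9841 → (-7.48, -1.52).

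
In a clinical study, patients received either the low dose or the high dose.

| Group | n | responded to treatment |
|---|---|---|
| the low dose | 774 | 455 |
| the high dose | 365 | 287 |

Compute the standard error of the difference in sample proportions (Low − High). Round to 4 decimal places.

0.0278

First, p̂₁ = 455/774 = 0.5879; p̂₂ = 287/365 = 0.7863.
The two standard errors are √(0.5879×0.4121/774) = 0.01769 and √(0.7863×0.2137/365) = 0.02146.
Because the samples are independent, SE_diff = √(0.01769² + 0.02146²) = 0.02781.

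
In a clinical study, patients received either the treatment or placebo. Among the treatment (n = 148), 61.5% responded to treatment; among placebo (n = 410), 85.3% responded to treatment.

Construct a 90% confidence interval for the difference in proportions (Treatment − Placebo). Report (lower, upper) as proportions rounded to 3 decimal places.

The two standard errors are √(0.6150×0.3850/148) = 0.04000 and √(0.8530×0.1470/410) = 0.01749.
Because the samples are independent, SE_diff = √(0.04000² + 0.01749²) = 0.04366.
Using z* = 1.645 for 90%, ME = 1.645 × 0.04366 = 0.07182.
p̂₁ − p̂₂ = -0.2380; interval -0.2380 ± 0.07182 gives (-0.310, -0.166).

(-0.310, -0.166)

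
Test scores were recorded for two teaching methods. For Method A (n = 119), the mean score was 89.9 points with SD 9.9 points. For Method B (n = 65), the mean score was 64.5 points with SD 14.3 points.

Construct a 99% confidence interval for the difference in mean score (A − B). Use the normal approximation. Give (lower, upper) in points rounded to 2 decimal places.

(20.27, 30.53)

Per-group SEs: s₁/√n₁ = 9.9/√119 = 0.9075, s₂/√n₂ = 14.3/√65 = 1.7737.
Unpooled SE of the difference: √(0.82355625 + 3.14601169) = 1.9924.
Margin of error = z* · SE = 2.576 × 1.9924 = 5.1324.
x̄₁ − x̄₂ = 89.9 − 64.5 = 25.4000.
CI: 25.4000 ± 5.1324 = (20.27, 30.53).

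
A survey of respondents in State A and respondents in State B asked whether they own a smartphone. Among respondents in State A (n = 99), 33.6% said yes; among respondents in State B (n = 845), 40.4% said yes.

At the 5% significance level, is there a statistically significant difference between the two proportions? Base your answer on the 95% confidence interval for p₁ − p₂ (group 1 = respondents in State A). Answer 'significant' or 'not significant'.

not significant

Each SE is √(p̂(1−p̂)/n): √(0.3360·0.6640/99) = 0.04747 and √(0.4040·0.5960/845) = 0.01688.
SE(p̂₁ − p̂₂) = √(SE₁² + SE₂²) = √(0.0022534009 + 0.0002849344) = 0.05038, since the two samples are independent.
At 95% confidence z* = 1.960; margin = 1.960 × 0.05038 = 0.09874.
The difference is 0.3360 − 0.4040 = -0.0680, so the interval is -0.0680 ± 0.09874 = (-0.16674, 0.03074).
The interval (-0.16674, 0.03074) contains 0, so the difference is not significant.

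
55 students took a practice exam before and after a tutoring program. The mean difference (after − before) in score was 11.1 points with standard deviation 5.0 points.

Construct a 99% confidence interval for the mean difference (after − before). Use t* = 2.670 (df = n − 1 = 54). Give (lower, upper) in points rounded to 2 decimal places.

This is a matched-pairs design, so SE = s_d/√n = 5.0/√55 = 0.6742.
Margin = 2.670 × 0.6742 = 1.8001; the interval is 11.1 ± 1.8001 = (9.30, 12.90).

(9.30, 12.90)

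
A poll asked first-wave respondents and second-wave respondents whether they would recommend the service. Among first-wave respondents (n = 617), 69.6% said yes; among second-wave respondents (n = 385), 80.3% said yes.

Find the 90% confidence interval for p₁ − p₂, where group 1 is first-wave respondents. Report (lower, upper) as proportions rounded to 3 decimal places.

SE₁ = √(p̂₁(1−p̂₁)/n₁) = √(0.6960·0.3040/617) = 0.01852; SE₂ = √(0.8030·0.1970/385) = 0.02027.
Independent samples: SE of the difference = √(SE₁² + SE₂²) = √(0.0003429904 + 0.0004108729) = 0.02746.
z* for 90% confidence is 1.645, so the margin of error is 1.645 × 0.02746 = 0.04517.
Point estimate p̂₁ − p̂₂ = 0.6960 − 0.8030 = -0.1070.
-0.1070 ± 0.04517 → (-0.152, -0.062).

(-0.152, -0.062)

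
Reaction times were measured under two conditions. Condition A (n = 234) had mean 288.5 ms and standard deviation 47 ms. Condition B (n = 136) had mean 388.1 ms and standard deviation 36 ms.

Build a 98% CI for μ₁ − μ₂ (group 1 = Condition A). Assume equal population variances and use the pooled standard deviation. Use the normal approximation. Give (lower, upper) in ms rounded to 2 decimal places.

Pooled variance s_p² = [233·47² + 135·36²] / (234+136−2) = 1874.0679, so s_p = 43.2905.
SE_diff = s_p·√(1/n₁ + 1/n₂) = 43.2905·√(1/234 + 1/136) = 4.6678.
z* = 2.326; margin = 2.326 × 4.6678 = 10.8573.
Difference = 288.5 − 388.1 = -99.6000.
-99.6000 ± 10.8573 → (-110.46, -88.74).

(-110.46, -88.74)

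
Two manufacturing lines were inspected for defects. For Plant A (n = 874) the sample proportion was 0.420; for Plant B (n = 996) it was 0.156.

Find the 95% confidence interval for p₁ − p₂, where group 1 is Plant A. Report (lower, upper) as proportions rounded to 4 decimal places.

(0.2243, 0.3037)

SE₁ = √(p̂₁(1−p̂₁)/n₁) = √(0.4200·0.5800/874) = 0.01669; SE₂ = √(0.1560·0.8440/996) = 0.01150.
Independent samples: SE of the difference = √(SE₁² + SE₂²) = √(0.0002785561 + 0.00013225) = 0.02027.
z* for 95% confidence is 1.960, so the margin of error is 1.960 × 0.02027 = 0.03973.
Point estimate p̂₁ − p̂₂ = 0.4200 − 0.1560 = 0.2640.
0.2640 ± 0.03973 → (0.2243, 0.3037).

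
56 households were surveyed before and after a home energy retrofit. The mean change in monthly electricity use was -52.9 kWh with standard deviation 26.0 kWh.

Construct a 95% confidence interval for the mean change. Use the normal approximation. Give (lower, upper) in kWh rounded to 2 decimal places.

(-59.71, -46.09)

This is a matched-pairs design, so SE = s_d/√n = 26.0/√56 = 3.4744.
Margin = 1.960 × 3.4744 = 6.8098; the interval is -52.9 ± 6.8098 = (-59.71, -46.09).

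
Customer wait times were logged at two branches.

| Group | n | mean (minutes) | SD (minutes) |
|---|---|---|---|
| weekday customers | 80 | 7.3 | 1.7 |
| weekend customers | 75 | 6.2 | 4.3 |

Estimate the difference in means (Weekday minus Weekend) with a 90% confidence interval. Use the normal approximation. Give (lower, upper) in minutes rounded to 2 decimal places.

(0.23, 1.97)

Per-group SEs: s₁/√n₁ = 1.7/√80 = 0.1901, s₂/√n₂ = 4.3/√75 = 0.4965.
Unpooled SE of the difference: √(0.03613801 + 0.24651225) = 0.5316.
Margin of error = z* · SE = 1.645 × 0.5316 = 0.8745.
x̄₁ − x̄₂ = 7.3 − 6.2 = 1.1000.
CI: 1.1000 ± 0.8745 = (0.23, 1.97).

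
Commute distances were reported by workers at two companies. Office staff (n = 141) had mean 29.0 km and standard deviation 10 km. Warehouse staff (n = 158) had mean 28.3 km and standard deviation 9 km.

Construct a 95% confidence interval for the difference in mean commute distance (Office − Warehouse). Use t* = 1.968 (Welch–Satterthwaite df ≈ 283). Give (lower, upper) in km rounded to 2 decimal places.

Standard errors of each mean: 10/√141 = 0.8422 and 9/√158 = 0.7160.
SE(x̄₁ − x̄₂) = √(0.8422² + 0.7160²) = 1.1054 for independent samples with unequal variances.
With t* = 1.968, the margin is 1.968 × 1.1054 = 2.1754.
x̄₁ − x̄₂ = 29.0 − 28.3 = 0.7000; the interval is 0.7000 ± 2.1754 = (-1.48, 2.88).

(-1.48, 2.88)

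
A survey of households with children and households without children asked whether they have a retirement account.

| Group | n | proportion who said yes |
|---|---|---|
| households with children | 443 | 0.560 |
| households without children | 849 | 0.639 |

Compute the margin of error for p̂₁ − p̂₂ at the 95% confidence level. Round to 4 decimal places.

The two standard errors are √(0.5600×0.4400/443) = 0.02358 and √(0.6390×0.3610/849) = 0.01648.
Because the samples are independent, SE_diff = √(0.02358² + 0.01648²) = 0.02877.
Using z* = 1.960 for 95%, ME = 1.960 × 0.02877 = 0.05639.

0.0564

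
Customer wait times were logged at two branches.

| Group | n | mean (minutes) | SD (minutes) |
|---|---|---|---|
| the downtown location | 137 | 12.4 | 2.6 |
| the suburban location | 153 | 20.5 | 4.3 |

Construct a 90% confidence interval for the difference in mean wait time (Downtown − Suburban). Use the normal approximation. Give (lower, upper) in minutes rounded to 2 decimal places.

(-8.78, -7.42)

Standard errors of each mean: 2.6/√137 = 0.2221 and 4.3/√153 = 0.3476.
SE(x̄₁ − x̄₂) = √(0.2221² + 0.3476²) = 0.4125 for independent samples with unequal variances.
With z* = 1.645, the margin is 1.645 × 0.4125 = 0.6786.
x̄₁ − x̄₂ = 12.4 − 20.5 = -8.1000; the interval is -8.1000 ± 0.6786 = (-8.78, -7.42).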